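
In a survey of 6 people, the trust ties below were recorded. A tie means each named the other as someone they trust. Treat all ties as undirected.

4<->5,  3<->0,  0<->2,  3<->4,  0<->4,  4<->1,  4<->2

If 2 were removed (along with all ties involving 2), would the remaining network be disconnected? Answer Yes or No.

Even without 2, every remaining node can still reach every other (the residual graph is connected), so 2 is not a cut vertex.

No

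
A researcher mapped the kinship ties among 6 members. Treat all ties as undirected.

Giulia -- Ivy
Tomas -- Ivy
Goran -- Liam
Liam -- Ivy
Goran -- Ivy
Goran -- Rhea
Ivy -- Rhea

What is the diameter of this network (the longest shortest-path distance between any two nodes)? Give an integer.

Eccentricity of each node (its greatest distance to any other): Giulia:2, Goran:2, Ivy:1, Liam:2, Rhea:2, Tomas:2.
The maximum eccentricity is 2, realized for instance by the pair Tomas–Liam via Tomas – Ivy – Liam. So the diameter is 2.

2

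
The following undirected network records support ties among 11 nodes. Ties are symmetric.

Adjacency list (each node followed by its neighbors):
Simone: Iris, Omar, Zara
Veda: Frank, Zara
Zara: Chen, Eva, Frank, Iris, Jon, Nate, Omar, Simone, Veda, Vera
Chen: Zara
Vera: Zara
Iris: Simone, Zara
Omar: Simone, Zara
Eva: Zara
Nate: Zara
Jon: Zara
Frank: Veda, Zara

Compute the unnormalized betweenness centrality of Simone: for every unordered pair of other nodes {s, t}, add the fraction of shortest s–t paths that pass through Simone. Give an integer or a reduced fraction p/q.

1/2

Pairs whose geodesics pass through Simone — Omar–Iris: 1/2.
All other pairs contribute 0.
Summing the contributions gives betweenness(Simone) = 1/2.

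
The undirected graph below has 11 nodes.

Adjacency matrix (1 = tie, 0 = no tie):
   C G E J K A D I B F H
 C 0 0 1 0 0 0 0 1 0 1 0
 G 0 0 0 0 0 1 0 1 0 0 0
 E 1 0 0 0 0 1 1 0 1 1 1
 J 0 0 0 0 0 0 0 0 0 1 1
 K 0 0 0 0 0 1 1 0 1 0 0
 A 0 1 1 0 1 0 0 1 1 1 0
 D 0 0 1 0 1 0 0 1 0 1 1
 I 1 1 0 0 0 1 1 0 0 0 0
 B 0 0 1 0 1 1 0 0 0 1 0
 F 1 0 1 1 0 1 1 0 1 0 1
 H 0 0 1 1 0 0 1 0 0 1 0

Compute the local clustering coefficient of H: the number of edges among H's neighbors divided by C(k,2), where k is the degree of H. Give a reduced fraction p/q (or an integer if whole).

2/3

H's neighbors: D, E, F, and J (k = 4).
Possible neighbor pairs: C(4,2) = 6. Edges among them: D–E, D–F, E–F, F–J → e = 4.
Clustering(H) = 4/6 = 2/3.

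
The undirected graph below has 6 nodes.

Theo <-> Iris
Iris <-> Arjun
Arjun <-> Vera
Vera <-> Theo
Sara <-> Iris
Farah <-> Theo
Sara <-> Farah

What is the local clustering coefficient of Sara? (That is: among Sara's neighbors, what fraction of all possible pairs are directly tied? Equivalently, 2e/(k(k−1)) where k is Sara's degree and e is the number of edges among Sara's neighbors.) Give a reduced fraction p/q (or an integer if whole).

0

Sara's neighbors: Farah and Iris (k = 2).
Possible neighbor pairs: C(2,2) = 1. Edges among them: none → e = 0.
Clustering(Sara) = 0/1.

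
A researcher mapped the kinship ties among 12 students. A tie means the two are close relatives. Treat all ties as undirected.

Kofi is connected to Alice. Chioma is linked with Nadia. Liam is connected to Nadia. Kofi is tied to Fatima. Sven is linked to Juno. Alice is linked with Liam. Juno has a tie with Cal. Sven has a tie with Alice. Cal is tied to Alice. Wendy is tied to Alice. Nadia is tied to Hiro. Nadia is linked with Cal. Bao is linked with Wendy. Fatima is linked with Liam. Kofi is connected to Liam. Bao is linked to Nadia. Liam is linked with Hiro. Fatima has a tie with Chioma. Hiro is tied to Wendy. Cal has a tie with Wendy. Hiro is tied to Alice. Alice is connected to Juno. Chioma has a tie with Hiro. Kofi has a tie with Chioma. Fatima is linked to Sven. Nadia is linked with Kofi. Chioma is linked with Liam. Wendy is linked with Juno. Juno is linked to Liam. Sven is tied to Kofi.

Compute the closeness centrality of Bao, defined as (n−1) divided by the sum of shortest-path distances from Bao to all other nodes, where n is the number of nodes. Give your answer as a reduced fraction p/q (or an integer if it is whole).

1/2

Distances from Bao: Alice:2, Cal:2, Chioma:2, Fatima:3, Hiro:2, Juno:2, Kofi:2, Liam:2, Nadia:1, Sven:3, Wendy:1. Sum = 22.
n = 12, so closeness = 11/22 = 1/2.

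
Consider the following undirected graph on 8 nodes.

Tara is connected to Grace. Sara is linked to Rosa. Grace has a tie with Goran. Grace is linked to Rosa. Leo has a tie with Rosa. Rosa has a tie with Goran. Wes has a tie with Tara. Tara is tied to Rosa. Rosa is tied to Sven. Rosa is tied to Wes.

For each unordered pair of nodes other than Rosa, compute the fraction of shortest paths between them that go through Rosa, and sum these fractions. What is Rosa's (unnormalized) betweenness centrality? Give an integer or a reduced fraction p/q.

Pairs whose geodesics pass through Rosa — Grace–Sven: 1; Grace–Leo: 1; Grace–Sara: 1; Grace–Wes: 1/2; Sven–Leo: 1; Sven–Goran: 1; Sven–Sara: 1; Sven–Wes: 1; Sven–Tara: 1; Leo–Goran: 1; Leo–Sara: 1; Leo–Wes: 1; Leo–Tara: 1; Goran–Sara: 1 … (+4 more pairs).
All other pairs contribute 0.
Summing the contributions gives betweenness(Rosa) = 17.

17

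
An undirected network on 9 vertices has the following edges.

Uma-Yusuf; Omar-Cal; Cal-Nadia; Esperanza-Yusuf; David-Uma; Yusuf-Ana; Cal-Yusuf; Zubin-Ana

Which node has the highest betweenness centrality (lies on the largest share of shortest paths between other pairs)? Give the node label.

Yusuf

Unnormalized betweenness of each node: Ana:7, Cal:13, David:0, Esperanza:0, Nadia:0, Omar:0, Uma:7, Yusuf:23, Zubin:0.
Yusuf has the largest value, 23, making it the main broker — the node through which the most shortest paths run.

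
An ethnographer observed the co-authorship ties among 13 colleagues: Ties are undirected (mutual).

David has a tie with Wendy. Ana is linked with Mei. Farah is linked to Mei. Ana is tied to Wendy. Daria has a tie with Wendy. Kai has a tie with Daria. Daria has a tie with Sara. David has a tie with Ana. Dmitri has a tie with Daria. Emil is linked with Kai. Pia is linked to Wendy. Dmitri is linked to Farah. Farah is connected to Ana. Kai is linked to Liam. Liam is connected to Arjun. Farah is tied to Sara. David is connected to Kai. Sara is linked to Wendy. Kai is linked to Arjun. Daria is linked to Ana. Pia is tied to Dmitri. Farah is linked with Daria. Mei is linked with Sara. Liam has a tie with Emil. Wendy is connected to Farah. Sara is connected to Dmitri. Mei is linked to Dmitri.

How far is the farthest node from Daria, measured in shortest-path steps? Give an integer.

2

Distances from Daria: Ana:1, Arjun:2, David:2, Dmitri:1, Emil:2, Farah:1, Kai:1, Liam:2, Mei:2, Pia:2, Sara:1, Wendy:1.
The largest is 2 (to Emil, Arjun, Liam, David, Mei, and Pia), so the eccentricity of Daria is 2.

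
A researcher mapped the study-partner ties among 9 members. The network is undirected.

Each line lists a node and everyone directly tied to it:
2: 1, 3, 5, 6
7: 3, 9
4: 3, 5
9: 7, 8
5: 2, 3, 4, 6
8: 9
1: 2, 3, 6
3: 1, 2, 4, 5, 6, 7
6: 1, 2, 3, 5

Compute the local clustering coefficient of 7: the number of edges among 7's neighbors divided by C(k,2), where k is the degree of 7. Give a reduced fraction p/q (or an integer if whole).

7's neighbors: 3 and 9 (k = 2).
Possible neighbor pairs: C(2,2) = 1. Edges among them: none → e = 0.
Clustering(7) = 0/1.

0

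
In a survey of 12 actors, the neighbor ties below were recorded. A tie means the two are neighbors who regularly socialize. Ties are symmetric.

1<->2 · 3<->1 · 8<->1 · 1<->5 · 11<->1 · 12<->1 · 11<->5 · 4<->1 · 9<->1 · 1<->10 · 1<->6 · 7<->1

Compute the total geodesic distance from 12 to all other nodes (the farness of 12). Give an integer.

Distances from 12: 1:1, 2:2, 3:2, 4:2, 5:2, 6:2, 7:2, 8:2, 9:2, 10:2, 11:2.
Sum = 1 + 2 + 2 + 2 + 2 + 2 + 2 + 2 + 2 + 2 + 2 = 21.

21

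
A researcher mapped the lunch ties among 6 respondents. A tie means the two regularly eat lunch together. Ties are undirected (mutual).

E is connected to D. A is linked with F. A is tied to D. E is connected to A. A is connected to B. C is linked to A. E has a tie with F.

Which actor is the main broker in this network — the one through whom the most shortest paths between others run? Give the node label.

Unnormalized betweenness of each node: A:15/2, B:0, C:0, D:0, E:1/2, F:0.
A has the largest value, 15/2, making it the main broker — the node through which the most shortest paths run.

A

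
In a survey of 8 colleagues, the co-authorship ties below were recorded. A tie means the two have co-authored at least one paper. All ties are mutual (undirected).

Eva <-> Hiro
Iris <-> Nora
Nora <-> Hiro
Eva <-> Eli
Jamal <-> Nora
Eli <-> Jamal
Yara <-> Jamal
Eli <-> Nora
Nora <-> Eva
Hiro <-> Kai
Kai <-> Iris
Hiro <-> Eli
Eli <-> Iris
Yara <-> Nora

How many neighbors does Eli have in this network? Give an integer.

5

Eli is directly tied to Eva, Hiro, Iris, Jamal, and Nora. That is 5 neighbors, so the degree of Eli is 5.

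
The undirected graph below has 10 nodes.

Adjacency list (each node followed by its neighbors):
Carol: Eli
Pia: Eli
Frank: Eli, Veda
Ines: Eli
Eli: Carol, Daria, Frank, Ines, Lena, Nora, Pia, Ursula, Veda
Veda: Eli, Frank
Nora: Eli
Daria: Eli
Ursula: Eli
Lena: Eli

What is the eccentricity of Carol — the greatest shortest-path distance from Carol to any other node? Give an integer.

2

Distances from Carol: Daria:2, Eli:1, Frank:2, Ines:2, Lena:2, Nora:2, Pia:2, Ursula:2, Veda:2.
The largest is 2 (to Ursula, Pia, Lena, Ines, Veda, Daria, Frank, and Nora), so the eccentricity of Carol is 2.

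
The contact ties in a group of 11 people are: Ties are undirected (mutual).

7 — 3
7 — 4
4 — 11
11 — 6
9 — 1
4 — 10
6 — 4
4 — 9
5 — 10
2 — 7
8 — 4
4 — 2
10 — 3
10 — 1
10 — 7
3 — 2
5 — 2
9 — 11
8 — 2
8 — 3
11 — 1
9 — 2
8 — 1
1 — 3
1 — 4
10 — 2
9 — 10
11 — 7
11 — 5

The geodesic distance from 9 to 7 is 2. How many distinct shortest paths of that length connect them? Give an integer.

The shortest distance is 2. The length-2 paths are: 9–10–7; 9–4–7; 9–2–7; 9–11–7.
That gives 4 distinct shortest paths.

4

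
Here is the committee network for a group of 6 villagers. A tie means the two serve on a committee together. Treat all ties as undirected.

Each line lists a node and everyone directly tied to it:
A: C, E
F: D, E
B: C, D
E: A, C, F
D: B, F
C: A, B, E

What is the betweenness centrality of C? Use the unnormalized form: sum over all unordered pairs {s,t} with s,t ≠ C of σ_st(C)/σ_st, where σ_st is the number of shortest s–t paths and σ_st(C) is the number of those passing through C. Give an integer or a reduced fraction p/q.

5/2

Pairs whose geodesics pass through C — E–B: 1; A–B: 1; A–D: 1/2.
All other pairs contribute 0.
Summing the contributions gives betweenness(C) = 5/2.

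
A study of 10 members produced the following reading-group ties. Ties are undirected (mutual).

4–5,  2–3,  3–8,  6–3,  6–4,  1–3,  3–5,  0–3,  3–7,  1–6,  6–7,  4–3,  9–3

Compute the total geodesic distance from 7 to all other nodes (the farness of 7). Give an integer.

16

Distances from 7: 0:2, 1:2, 2:2, 3:1, 4:2, 5:2, 6:1, 8:2, 9:2.
Sum = 2 + 2 + 2 + 1 + 2 + 2 + 1 + 2 + 2 = 16.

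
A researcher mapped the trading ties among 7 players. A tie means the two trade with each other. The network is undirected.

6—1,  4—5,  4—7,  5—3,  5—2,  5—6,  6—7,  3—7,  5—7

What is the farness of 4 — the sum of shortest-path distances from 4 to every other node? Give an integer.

Distances from 4: 1:3, 2:2, 3:2, 5:1, 6:2, 7:1.
Sum = 3 + 2 + 2 + 1 + 2 + 1 = 11.

11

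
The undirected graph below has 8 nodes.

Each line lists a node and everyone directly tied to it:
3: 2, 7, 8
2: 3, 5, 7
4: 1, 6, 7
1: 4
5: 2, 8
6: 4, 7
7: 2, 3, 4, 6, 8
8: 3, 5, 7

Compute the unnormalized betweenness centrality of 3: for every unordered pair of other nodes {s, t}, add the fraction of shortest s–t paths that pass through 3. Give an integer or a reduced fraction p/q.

1/3

Pairs whose geodesics pass through 3 — 8–2: 1/3.
All other pairs contribute 0.
Summing the contributions gives betweenness(3) = 1/3.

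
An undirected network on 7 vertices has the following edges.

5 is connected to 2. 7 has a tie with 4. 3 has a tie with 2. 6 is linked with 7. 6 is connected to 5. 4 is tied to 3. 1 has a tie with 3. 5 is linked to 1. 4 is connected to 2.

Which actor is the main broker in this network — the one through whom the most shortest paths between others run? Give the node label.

5

Unnormalized betweenness of each node: 1:5/6, 2:11/6, 3:2, 4:17/6, 5:11/3, 6:3/2, 7:4/3.
5 has the largest value, 11/3, making it the main broker — the node through which the most shortest paths run.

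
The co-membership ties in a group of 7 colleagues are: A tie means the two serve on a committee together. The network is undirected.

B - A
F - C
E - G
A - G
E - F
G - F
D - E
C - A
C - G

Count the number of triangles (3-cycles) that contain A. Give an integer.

A's neighbors: B, C, and G.
Neighbor pairs that are themselves tied: A–C–G. Each forms one triangle with A, for 1 in total.

1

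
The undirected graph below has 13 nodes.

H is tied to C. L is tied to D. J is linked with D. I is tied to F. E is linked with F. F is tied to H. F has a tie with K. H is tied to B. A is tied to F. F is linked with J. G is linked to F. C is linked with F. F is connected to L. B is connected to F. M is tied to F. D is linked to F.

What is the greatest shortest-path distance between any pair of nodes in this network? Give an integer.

2

Eccentricity of each node (its greatest distance to any other): A:2, B:2, C:2, D:2, E:2, F:1, G:2, H:2, I:2, J:2, K:2, L:2, M:2.
The maximum eccentricity is 2, realized for instance by the pair A–D via A – F – D. So the diameter is 2.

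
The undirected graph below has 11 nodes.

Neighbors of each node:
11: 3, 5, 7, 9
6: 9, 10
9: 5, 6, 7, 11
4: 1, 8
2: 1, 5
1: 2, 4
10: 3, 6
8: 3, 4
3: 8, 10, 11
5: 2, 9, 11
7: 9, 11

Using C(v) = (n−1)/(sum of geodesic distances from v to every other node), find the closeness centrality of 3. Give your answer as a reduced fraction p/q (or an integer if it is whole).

Distances from 3: 1:3, 2:3, 4:2, 5:2, 6:2, 7:2, 8:1, 9:2, 10:1, 11:1. Sum = 19.
n = 11, so closeness = 10/19.

10/19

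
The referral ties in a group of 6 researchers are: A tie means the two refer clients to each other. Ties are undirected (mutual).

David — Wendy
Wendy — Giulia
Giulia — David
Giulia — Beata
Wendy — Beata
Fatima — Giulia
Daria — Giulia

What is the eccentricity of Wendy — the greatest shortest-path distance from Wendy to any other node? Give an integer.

Distances from Wendy: Beata:1, Daria:2, David:1, Fatima:2, Giulia:1.
The largest is 2 (to Fatima and Daria), so the eccentricity of Wendy is 2.

2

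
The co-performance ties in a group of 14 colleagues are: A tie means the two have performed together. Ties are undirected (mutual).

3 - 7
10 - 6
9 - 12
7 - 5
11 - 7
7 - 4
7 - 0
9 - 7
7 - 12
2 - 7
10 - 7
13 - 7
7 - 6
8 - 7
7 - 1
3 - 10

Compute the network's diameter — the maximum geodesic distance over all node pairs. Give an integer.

Eccentricity of each node (its greatest distance to any other): 0:2, 1:2, 2:2, 3:2, 4:2, 5:2, 6:2, 7:1, 8:2, 9:2, 10:2, 11:2, 12:2, 13:2.
The maximum eccentricity is 2, realized for instance by the pair 12–13 via 12 – 7 – 13. So the diameter is 2.

2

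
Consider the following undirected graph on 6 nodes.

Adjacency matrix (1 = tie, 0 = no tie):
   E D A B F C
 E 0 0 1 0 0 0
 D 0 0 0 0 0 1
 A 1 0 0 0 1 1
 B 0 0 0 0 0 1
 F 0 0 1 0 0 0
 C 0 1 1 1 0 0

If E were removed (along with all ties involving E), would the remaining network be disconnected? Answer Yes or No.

No

Even without E, every remaining node can still reach every other (the residual graph is connected), so E is not a cut vertex.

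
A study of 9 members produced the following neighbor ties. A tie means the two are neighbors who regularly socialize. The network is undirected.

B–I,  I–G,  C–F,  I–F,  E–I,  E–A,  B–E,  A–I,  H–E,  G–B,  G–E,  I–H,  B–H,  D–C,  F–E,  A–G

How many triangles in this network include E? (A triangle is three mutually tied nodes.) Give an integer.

E's neighbors: A, B, F, G, H, and I.
Neighbor pairs that are themselves tied: E–A–G; E–A–I; E–B–G; E–B–H; E–B–I; E–F–I; E–G–I; E–H–I. Each forms one triangle with E, for 8 in total.

8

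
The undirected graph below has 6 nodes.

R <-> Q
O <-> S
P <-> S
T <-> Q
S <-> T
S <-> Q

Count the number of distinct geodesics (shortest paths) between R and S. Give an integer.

The shortest distance is 2, and the only length-2 path is R–Q–S. So there is exactly 1 shortest path.

1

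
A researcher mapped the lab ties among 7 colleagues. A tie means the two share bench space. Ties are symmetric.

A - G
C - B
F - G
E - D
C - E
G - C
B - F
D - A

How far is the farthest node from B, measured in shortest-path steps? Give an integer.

3

Distances from B: A:3, C:1, D:3, E:2, F:1, G:2.
The largest is 3 (to D and A), so the eccentricity of B is 3.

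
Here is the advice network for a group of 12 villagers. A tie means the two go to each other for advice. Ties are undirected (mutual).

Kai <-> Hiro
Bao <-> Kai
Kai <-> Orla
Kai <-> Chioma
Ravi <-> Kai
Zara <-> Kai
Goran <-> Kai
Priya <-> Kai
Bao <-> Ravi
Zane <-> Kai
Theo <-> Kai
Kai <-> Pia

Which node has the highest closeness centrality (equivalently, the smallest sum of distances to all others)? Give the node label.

Kai

Farness (sum of distances to all others) for each node — Bao:20, Chioma:21, Goran:21, Hiro:21, Kai:11, Orla:21, Pia:21, Priya:21, Ravi:20, Theo:21, Zane:21, Zara:21.
The smallest farness is 11, for Kai, so Kai has the highest closeness.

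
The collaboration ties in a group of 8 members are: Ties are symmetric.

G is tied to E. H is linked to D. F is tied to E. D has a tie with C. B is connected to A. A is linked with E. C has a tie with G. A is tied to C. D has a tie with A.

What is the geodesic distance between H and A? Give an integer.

One shortest route is H – D – A, which uses 2 edges, and H and A are not directly tied, so nothing shorter exists. So d(H,A) = 2.

2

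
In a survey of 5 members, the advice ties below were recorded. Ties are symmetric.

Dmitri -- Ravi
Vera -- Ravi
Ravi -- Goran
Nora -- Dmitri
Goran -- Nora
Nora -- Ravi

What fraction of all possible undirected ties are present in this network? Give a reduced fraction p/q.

There are 6 edges and 5 nodes, so the maximum possible is C(5,2) = 10.
Density = 6/10 = 3/5.

3/5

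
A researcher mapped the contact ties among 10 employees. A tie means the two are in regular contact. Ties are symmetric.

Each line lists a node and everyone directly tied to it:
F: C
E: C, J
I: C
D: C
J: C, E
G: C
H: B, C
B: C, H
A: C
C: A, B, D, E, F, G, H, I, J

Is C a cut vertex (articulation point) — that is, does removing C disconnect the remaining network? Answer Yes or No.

Yes

Removing C leaves {F} with no path to {A}, so the network splits into 7 components. C is a cut vertex.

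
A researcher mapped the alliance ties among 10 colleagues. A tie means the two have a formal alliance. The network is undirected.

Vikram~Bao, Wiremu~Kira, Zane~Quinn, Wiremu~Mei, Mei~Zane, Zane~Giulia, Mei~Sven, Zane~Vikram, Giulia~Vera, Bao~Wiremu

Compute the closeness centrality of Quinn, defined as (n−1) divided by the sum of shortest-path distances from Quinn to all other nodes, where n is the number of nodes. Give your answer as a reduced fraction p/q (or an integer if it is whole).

9/23

Distances from Quinn: Bao:3, Giulia:2, Kira:4, Mei:2, Sven:3, Vera:3, Vikram:2, Wiremu:3, Zane:1. Sum = 23.
n = 10, so closeness = 9/23.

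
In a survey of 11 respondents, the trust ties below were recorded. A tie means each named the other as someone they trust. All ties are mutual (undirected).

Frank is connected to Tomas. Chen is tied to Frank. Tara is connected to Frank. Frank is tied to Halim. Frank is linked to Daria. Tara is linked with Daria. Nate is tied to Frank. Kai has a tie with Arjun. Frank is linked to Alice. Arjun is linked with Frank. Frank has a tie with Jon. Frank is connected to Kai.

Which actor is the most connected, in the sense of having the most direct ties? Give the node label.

Degrees — Alice:1, Arjun:2, Chen:1, Daria:2, Frank:10, Halim:1, Jon:1, Kai:2, Nate:1, Tara:2, Tomas:1.
The maximum is 10, attained only by Frank.

Frank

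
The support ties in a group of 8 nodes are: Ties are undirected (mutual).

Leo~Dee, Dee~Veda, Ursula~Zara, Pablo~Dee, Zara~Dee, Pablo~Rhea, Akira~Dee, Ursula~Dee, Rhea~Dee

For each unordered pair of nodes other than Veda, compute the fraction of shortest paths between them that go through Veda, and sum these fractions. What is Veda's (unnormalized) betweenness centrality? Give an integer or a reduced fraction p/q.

No shortest path between any pair of other nodes passes through Veda.
Summing the contributions gives betweenness(Veda) = 0.

0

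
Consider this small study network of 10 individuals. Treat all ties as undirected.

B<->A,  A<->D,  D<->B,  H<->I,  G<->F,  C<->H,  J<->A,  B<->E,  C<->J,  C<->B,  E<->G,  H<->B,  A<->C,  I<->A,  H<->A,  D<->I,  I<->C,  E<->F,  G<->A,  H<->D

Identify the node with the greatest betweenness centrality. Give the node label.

A

Unnormalized betweenness of each node: A:196/15, B:403/60, C:137/60, D:9/20, E:3, F:0, G:83/15, H:7/10, I:1/4, J:0.
A has the largest value, 196/15, making it the main broker — the node through which the most shortest paths run.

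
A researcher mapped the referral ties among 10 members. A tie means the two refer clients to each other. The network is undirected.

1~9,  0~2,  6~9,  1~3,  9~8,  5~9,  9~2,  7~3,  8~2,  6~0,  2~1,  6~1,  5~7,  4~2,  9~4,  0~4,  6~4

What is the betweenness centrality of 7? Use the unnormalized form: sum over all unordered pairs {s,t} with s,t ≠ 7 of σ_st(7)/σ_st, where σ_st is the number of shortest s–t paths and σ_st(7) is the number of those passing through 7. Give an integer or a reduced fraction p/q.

Pairs whose geodesics pass through 7 — 3–5: 1.
All other pairs contribute 0.
Summing the contributions gives betweenness(7) = 1.

1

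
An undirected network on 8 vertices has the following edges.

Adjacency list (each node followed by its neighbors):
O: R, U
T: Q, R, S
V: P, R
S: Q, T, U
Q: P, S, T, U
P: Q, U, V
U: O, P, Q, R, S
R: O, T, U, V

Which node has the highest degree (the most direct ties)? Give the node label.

U

Degrees — O:2, P:3, Q:4, R:4, S:3, T:3, U:5, V:2.
The maximum is 5, attained only by U.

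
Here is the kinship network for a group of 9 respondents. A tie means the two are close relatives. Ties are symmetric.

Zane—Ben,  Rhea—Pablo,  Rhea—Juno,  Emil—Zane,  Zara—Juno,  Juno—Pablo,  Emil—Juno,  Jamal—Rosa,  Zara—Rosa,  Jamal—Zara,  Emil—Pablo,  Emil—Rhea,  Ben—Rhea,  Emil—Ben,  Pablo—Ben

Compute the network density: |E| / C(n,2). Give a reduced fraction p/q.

5/12

There are 15 edges and 9 nodes, so the maximum possible is C(9,2) = 36.
Density = 15/36 = 5/12.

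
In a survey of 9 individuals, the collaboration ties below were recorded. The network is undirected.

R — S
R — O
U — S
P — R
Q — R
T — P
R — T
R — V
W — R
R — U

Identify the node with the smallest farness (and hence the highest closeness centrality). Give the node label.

R

Farness (sum of distances to all others) for each node — O:15, P:14, Q:15, R:8, S:14, T:14, U:14, V:15, W:15.
The smallest farness is 8, for R, so R has the highest closeness.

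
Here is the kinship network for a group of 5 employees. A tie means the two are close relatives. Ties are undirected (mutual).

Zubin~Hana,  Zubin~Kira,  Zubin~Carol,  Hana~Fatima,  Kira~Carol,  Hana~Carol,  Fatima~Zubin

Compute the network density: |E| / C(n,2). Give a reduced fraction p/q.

There are 7 edges and 5 nodes, so the maximum possible is C(5,2) = 10.
Density = 7/10.

7/10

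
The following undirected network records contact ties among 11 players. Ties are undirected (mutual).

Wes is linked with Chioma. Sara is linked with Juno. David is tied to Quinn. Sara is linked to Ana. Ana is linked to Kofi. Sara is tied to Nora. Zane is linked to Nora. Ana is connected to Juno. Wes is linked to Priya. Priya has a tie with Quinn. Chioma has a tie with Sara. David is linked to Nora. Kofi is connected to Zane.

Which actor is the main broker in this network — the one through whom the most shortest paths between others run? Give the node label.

Sara

Unnormalized betweenness of each node: Ana:5, Chioma:19/2, David:17/2, Juno:0, Kofi:3/2, Nora:16, Priya:3, Quinn:9/2, Sara:20, Wes:11/2, Zane:7/2.
Sara has the largest value, 20, making it the main broker — the node through which the most shortest paths run.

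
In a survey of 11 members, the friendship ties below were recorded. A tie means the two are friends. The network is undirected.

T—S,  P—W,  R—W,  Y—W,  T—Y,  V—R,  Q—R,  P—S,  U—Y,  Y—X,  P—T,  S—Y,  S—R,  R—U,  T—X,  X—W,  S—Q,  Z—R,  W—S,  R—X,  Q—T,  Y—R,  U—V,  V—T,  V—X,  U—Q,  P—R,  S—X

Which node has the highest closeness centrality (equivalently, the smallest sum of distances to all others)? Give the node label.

Farness (sum of distances to all others) for each node — P:16, Q:16, R:11, S:13, T:15, U:16, V:16, W:15, X:14, Y:14, Z:20.
The smallest farness is 11, for R, so R has the highest closeness.

R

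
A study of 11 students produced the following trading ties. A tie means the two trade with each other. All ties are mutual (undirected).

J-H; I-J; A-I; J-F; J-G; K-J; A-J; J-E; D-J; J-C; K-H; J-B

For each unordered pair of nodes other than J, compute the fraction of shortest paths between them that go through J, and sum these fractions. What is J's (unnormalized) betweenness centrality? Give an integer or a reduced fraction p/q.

43

Pairs whose geodesics pass through J — C–D: 1; C–H: 1; C–B: 1; C–E: 1; C–G: 1; C–I: 1; C–F: 1; C–A: 1; C–K: 1; D–H: 1; D–B: 1; D–E: 1; D–G: 1; D–I: 1 … (+29 more pairs).
All other pairs contribute 0.
Summing the contributions gives betweenness(J) = 43.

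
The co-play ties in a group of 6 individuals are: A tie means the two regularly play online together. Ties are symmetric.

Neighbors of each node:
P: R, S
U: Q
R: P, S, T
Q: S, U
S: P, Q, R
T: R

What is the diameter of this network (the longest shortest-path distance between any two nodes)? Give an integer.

4

Eccentricity of each node (its greatest distance to any other): P:3, Q:3, R:3, S:2, T:4, U:4.
The maximum eccentricity is 4, realized for instance by the pair T–U via T – R – S – Q – U. So the diameter is 4.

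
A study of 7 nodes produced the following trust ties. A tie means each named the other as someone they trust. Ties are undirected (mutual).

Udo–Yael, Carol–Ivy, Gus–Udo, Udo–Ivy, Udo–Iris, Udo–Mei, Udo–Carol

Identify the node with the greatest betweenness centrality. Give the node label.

Unnormalized betweenness of each node: Carol:0, Gus:0, Iris:0, Ivy:0, Mei:0, Udo:14, Yael:0.
Udo has the largest value, 14, making it the main broker — the node through which the most shortest paths run.

Udo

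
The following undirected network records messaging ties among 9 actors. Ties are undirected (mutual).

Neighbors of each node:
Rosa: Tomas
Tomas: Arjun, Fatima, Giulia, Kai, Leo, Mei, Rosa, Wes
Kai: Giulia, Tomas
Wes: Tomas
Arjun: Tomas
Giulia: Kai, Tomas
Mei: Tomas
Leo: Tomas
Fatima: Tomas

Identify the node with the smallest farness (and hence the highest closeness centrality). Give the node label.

Farness (sum of distances to all others) for each node — Arjun:15, Fatima:15, Giulia:14, Kai:14, Leo:15, Mei:15, Rosa:15, Tomas:8, Wes:15.
The smallest farness is 8, for Tomas, so Tomas has the highest closeness.

Tomas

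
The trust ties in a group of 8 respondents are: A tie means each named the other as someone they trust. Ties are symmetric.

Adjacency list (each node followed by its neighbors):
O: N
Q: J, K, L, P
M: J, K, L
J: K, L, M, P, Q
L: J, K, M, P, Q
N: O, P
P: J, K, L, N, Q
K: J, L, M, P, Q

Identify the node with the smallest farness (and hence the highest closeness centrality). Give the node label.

Farness (sum of distances to all others) for each node — J:10, K:10, L:10, M:14, N:13, O:19, P:9, Q:11.
The smallest farness is 9, for P, so P has the highest closeness.

P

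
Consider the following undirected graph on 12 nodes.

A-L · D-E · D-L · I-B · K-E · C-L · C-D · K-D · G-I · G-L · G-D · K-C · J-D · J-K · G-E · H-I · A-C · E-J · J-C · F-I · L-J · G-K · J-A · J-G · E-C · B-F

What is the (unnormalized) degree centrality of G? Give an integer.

G is directly tied to D, E, I, J, K, and L. That is 6 neighbors, so the degree of G is 6.

6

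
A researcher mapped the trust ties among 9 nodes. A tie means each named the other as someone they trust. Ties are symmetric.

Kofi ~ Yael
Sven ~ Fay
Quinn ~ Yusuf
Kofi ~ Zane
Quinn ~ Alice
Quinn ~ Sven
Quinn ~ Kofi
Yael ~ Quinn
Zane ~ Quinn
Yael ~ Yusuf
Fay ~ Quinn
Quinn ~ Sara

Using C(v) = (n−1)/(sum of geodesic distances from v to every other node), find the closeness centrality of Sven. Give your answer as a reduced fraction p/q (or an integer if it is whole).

Distances from Sven: Alice:2, Fay:1, Kofi:2, Quinn:1, Sara:2, Yael:2, Yusuf:2, Zane:2. Sum = 14.
n = 9, so closeness = 8/14 = 4/7.

4/7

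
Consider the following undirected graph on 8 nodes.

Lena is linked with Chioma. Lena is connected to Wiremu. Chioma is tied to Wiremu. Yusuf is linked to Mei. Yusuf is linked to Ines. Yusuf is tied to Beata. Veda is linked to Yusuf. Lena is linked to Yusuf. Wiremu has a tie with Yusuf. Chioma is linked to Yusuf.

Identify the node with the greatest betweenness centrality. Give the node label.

Unnormalized betweenness of each node: Beata:0, Chioma:0, Ines:0, Lena:0, Mei:0, Veda:0, Wiremu:0, Yusuf:18.
Yusuf has the largest value, 18, making it the main broker — the node through which the most shortest paths run.

Yusuf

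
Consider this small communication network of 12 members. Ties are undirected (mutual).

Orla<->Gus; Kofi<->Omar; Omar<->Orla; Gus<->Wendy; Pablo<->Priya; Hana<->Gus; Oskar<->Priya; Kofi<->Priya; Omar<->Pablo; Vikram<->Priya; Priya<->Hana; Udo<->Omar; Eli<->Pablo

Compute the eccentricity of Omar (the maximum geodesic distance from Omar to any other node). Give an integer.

Distances from Omar: Eli:2, Gus:2, Hana:3, Kofi:1, Orla:1, Oskar:3, Pablo:1, Priya:2, Udo:1, Vikram:3, Wendy:3.
The largest is 3 (to Hana, Wendy, Oskar, and Vikram), so the eccentricity of Omar is 3.

3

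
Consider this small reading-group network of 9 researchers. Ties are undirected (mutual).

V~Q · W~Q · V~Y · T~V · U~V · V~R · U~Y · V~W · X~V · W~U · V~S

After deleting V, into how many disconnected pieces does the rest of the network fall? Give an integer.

5

Without V, the remaining ties split the others into: {Q, U, W, Y}; {R}; {T}; {X}; {S}.
That's 5 separate components.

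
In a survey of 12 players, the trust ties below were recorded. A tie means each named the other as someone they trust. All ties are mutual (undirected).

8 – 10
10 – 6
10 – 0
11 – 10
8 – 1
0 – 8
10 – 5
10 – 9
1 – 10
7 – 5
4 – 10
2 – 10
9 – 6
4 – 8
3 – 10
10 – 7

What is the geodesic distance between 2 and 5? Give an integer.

2

One shortest route is 2 – 10 – 5, which uses 2 edges, and 2 and 5 are not directly tied, so nothing shorter exists. So d(2,5) = 2.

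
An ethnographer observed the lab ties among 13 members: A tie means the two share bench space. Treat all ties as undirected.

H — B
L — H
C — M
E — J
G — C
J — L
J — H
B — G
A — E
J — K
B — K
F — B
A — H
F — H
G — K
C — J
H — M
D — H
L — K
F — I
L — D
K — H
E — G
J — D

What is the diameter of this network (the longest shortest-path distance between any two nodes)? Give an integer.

Eccentricity of each node (its greatest distance to any other): A:3, B:2, C:4, D:3, E:4, F:3, G:3, H:2, I:4, J:3, K:3, L:3, M:3.
The maximum eccentricity is 4, realized for instance by the pair E–I via E – G – B – F – I. So the diameter is 4.

4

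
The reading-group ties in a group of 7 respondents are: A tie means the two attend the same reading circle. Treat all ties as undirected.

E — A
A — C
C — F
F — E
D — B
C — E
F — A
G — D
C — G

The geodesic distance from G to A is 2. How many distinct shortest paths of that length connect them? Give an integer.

The shortest distance is 2, and the only length-2 path is G–C–A. So there is exactly 1 shortest path.

1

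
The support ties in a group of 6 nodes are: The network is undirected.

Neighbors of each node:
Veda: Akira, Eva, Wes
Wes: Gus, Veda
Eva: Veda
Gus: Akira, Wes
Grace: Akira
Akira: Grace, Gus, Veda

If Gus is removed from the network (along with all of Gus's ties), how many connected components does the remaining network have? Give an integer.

Gus's neighbors (Akira and Wes) remain reachable from one another through other ties, so the rest of the network stays in one piece.

1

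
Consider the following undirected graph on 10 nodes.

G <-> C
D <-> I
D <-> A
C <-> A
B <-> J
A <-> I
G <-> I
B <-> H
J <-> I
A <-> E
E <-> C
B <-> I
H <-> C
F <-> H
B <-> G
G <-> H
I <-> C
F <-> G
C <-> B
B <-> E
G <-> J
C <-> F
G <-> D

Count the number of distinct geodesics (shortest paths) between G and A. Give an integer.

3

The shortest distance is 2. The length-2 paths are: G–I–A; G–C–A; G–D–A.
That gives 3 distinct shortest paths.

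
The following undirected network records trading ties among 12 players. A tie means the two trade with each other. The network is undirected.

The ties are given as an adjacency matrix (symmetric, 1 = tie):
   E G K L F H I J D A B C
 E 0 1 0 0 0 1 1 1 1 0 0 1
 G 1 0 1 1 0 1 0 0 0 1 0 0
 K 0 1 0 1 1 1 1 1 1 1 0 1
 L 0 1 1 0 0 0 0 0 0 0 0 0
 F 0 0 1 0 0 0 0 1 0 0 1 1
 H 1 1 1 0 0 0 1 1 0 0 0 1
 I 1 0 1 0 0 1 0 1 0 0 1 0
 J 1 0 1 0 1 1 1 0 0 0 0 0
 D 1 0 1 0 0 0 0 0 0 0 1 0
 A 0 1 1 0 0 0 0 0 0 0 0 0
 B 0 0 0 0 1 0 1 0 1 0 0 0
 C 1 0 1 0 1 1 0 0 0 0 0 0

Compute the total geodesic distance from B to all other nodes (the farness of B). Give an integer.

22

Distances from B: A:3, C:2, D:1, E:2, F:1, G:3, H:2, I:1, J:2, K:2, L:3.
Sum = 3 + 2 + 1 + 2 + 1 + 3 + 2 + 1 + 2 + 2 + 3 = 22.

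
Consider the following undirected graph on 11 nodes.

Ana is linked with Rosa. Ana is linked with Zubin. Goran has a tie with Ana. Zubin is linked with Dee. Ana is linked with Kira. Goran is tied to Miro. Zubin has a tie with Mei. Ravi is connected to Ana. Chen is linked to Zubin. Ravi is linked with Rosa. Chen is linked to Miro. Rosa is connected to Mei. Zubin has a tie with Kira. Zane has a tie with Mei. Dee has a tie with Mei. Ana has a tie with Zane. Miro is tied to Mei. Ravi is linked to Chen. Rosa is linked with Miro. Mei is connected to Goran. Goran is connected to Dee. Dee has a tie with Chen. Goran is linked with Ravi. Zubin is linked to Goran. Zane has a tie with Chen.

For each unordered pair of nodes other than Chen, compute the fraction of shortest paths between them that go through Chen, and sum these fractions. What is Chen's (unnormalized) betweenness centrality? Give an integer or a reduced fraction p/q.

Pairs whose geodesics pass through Chen — Zane–Ravi: 1/2; Zane–Miro: 1/2; Zane–Dee: 1/2; Zane–Zubin: 1/3; Kira–Miro: 1/5; Ravi–Miro: 1/3; Ravi–Dee: 1/2; Ravi–Zubin: 1/3; Miro–Dee: 1/3; Miro–Zubin: 1/3.
All other pairs contribute 0.
Summing the contributions gives betweenness(Chen) = 58/15.

58/15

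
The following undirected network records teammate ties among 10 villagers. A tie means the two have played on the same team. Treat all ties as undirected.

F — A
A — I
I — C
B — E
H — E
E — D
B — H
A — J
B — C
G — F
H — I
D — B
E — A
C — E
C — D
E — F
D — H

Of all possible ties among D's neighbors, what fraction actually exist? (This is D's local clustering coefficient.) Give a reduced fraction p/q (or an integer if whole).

5/6

D's neighbors: B, C, E, and H (k = 4).
Possible neighbor pairs: C(4,2) = 6. Edges among them: B–C, B–E, B–H, C–E, E–H → e = 5.
Clustering(D) = 5/6.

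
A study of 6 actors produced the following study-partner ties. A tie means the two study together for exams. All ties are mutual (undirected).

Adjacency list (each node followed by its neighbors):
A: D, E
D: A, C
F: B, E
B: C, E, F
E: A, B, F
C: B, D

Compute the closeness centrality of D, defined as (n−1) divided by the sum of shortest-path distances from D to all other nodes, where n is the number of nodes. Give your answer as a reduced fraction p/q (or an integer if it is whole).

5/9

Distances from D: A:1, B:2, C:1, E:2, F:3. Sum = 9.
n = 6, so closeness = 5/9.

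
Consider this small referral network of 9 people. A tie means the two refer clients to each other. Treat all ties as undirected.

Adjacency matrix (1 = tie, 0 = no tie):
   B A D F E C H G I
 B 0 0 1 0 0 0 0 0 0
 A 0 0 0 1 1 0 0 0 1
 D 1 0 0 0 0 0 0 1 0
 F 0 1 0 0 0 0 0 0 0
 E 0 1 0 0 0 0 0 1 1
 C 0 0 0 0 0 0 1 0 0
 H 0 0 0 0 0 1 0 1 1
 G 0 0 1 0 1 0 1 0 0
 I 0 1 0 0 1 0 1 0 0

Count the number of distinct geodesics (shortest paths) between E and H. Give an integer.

The shortest distance is 2. The length-2 paths are: E–I–H; E–G–H.
That gives 2 distinct shortest paths.

2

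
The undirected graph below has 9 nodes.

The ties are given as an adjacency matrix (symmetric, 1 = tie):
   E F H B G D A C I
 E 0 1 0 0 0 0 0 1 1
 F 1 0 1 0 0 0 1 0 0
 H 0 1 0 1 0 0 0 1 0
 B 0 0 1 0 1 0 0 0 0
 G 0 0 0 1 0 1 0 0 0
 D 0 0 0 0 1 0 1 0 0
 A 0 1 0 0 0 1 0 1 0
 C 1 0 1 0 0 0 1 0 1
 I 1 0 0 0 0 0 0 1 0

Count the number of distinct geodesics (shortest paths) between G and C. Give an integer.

The shortest distance is 3. The length-3 paths are: G–B–H–C; G–D–A–C.
That gives 2 distinct shortest paths.

2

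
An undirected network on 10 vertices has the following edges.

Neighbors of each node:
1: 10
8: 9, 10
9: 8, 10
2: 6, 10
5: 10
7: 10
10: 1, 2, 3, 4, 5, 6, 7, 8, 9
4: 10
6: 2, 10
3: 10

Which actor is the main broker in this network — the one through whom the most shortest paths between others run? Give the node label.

10

Unnormalized betweenness of each node: 1:0, 2:0, 3:0, 4:0, 5:0, 6:0, 7:0, 8:0, 9:0, 10:34.
10 has the largest value, 34, making it the main broker — the node through which the most shortest paths run.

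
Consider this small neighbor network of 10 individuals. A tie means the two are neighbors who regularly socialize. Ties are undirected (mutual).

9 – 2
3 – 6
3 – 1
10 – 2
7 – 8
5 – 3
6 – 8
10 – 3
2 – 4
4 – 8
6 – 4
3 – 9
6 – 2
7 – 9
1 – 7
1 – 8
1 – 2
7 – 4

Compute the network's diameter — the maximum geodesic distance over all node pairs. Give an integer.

Eccentricity of each node (its greatest distance to any other): 1:2, 2:3, 3:2, 4:3, 5:3, 6:2, 7:3, 8:3, 9:2, 10:3.
The maximum eccentricity is 3, realized for instance by the pair 5–2 via 5 – 3 – 1 – 2. So the diameter is 3.

3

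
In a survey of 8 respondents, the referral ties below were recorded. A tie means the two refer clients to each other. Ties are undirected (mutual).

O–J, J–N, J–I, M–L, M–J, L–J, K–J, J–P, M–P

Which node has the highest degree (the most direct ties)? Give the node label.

Degrees — I:1, J:7, K:1, L:2, M:3, N:1, O:1, P:2.
The maximum is 7, attained only by J.

J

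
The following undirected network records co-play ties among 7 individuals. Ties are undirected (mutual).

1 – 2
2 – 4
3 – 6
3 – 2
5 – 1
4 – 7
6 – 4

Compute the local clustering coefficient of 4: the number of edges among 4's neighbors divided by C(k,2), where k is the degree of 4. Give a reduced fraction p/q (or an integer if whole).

0

4's neighbors: 2, 6, and 7 (k = 3).
Possible neighbor pairs: C(3,2) = 3. Edges among them: none → e = 0.
Clustering(4) = 0/3 = 0.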